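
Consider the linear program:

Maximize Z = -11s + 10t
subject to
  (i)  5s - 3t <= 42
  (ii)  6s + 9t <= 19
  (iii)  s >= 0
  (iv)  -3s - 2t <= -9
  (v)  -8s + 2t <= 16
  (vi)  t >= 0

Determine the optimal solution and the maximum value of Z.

Corner points and Z = -11s + 10t:
  (43/15, 1/5) → Z = -443/15
  (19/6, 0) → Z = -209/6
  (3, 0) → Z = -33

s = 43/15, t = 1/5, maximum Z = -443/15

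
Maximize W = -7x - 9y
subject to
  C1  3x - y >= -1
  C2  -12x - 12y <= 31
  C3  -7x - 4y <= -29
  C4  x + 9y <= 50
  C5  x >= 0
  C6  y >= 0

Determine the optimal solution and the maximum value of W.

x = 29/7, y = 0, maximum W = -29

Extreme points and W = -7x - 9y:
  (25/19, 94/19) → W = -1021/19
  (41/28, 151/28) → W = -823/14
  (29/7, 0) → W = -29
  (50, 0) → W = -350

The binding constraints are -7x - 4y = -29 and y = 0.
Solving simultaneously gives x = 29/7, y = 0.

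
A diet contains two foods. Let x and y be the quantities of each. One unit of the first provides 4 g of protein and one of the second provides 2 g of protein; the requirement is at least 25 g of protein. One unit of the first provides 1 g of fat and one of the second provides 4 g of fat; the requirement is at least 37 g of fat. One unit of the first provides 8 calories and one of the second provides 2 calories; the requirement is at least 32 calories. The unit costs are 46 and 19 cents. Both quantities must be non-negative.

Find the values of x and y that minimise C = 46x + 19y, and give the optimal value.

Extreme points and C = 46x + 19y:
  (0, 16) → C = 304
  (37, 0) → C = 1702
  (13/7, 123/14) → C = 3533/14
  (7/4, 9) → C = 503/2
The feasible region is unbounded (it extends along (0, 1), (1, 0)), but C strictly increases along every unbounded feasible direction, so there is no improving ray and the minimum is attained at a vertex.

x = 7/4, y = 9, minimum C = 503/2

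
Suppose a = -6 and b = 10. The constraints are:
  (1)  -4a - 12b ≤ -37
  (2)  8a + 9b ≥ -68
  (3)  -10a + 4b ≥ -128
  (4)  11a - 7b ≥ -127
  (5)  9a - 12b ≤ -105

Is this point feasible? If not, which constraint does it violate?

not feasible — violates (4)

Constraint (4): 11a - 7b = -136, which is not ≥ -127. All other constraints are satisfied.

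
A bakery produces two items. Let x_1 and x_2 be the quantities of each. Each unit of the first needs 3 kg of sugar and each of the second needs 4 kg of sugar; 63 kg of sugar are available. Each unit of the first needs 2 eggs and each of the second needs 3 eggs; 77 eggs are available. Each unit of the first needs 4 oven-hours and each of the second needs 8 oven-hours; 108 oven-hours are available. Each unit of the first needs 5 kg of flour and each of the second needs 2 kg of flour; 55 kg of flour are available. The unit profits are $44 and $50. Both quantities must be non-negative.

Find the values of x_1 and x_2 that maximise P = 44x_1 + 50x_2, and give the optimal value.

x_1 = 7, x_2 = 10, maximum P = 808

Corner points and P = 44x_1 + 50x_2:
  (0, 0) → P = 0
  (0, 27/2) → P = 675
  (11, 0) → P = 484
  (7, 10) → P = 808

The optimum lies where 4x_1 + 8x_2 = 108 and 5x_1 + 2x_2 = 55.
Solving simultaneously gives x_1 = 7, x_2 = 10.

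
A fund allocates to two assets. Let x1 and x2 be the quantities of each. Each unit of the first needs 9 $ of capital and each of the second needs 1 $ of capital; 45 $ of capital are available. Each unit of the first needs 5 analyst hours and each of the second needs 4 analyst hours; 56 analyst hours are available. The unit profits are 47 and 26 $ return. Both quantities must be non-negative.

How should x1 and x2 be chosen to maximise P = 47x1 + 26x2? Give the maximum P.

Feasible corners and P = 47x1 + 26x2:
  (0, 0) → P = 0
  (0, 14) → P = 364
  (5, 0) → P = 235
  (4, 9) → P = 422

At the optimal vertex, 9x1 + x2 = 45 and 5x1 + 4x2 = 56.
Solving simultaneously gives x1 = 4, x2 = 9.

x1 = 4, x2 = 9, maximum P = 422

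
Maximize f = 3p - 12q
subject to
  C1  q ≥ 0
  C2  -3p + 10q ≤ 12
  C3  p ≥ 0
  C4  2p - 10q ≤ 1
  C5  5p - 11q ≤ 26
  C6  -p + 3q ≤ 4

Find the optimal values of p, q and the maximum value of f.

The binding constraints are 2p - 10q = 1 and 5p - 11q = 26.
Solving simultaneously gives p = 249/28, q = 47/28.

p = 249/28, q = 47/28, maximum f = 183/28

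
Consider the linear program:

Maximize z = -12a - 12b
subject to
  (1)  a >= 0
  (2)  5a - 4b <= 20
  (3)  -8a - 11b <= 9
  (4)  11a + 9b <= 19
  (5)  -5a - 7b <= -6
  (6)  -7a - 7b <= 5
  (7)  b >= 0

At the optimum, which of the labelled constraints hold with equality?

(1) and (5)

Feasible corners and z = -12a - 12b:
  (0, 19/9) → z = -76/3
  (0, 6/7) → z = -72/7
  (19/11, 0) → z = -228/11
  (6/5, 0) → z = -72/5

The maximum is at (0, 6/7). Substituting into each constraint, equality holds for (1) and (5); the remaining constraints have slack.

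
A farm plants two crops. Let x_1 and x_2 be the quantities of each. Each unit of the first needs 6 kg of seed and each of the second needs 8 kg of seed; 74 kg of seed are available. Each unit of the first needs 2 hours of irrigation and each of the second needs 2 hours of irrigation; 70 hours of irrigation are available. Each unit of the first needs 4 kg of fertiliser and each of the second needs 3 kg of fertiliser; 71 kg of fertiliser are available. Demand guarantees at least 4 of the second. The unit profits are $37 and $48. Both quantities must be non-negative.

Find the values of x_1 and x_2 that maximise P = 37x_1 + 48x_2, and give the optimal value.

x_1 = 7, x_2 = 4, maximum P = 451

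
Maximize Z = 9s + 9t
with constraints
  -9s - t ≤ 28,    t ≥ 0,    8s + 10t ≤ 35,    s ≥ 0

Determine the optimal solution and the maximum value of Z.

Vertices and Z = 9s + 9t:
  (35/8, 0) → Z = 315/8
  (0, 0) → Z = 0
  (0, 7/2) → Z = 63/2

The binding constraints are t = 0 and 8s + 10t = 35.
Solving simultaneously gives s = 35/8, t = 0.

s = 35/8, t = 0, maximum Z = 315/8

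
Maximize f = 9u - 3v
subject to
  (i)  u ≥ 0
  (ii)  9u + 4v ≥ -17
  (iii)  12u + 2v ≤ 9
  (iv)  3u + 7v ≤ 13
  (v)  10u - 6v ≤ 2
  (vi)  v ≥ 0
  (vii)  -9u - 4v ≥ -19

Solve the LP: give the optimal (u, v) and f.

Vertices and f = 9u - 3v:
  (0, 13/7) → f = -39/7
  (0, 0) → f = 0
  (37/78, 43/26) → f = -9/13
  (29/46, 33/46) → f = 81/23
  (1/5, 0) → f = 9/5

The binding constraints are 12u + 2v = 9 and 10u - 6v = 2.
Solving simultaneously gives u = 29/46, v = 33/46.

u = 29/46, v = 33/46, maximum f = 81/23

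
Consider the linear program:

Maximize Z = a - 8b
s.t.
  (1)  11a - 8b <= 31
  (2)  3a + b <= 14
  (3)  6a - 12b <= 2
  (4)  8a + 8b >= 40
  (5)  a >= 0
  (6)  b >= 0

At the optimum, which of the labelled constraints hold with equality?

Vertices and Z = a - 8b:
  (85/21, 13/7) → Z = -227/21
  (0, 14) → Z = -112
  (31/9, 14/9) → Z = -9
  (0, 5) → Z = -40

The maximum is at (31/9, 14/9). Substituting into each constraint, equality holds for (3) and (4); the remaining constraints have slack.

(3) and (4)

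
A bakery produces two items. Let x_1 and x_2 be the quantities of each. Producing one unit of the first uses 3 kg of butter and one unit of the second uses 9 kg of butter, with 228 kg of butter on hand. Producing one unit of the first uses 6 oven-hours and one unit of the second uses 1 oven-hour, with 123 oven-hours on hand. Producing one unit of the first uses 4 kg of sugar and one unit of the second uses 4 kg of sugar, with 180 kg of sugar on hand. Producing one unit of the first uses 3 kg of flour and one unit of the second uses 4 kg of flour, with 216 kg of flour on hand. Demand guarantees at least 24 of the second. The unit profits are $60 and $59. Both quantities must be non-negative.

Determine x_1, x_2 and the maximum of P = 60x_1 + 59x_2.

x_1 = 4, x_2 = 24, maximum P = 1656

Vertices and P = 60x_1 + 59x_2:
  (0, 76/3) → P = 4484/3
  (0, 24) → P = 1416
  (4, 24) → P = 1656

At the optimal vertex, 3x_1 + 9x_2 = 228 and x_2 = 24.
Solving simultaneously gives x_1 = 4, x_2 = 24.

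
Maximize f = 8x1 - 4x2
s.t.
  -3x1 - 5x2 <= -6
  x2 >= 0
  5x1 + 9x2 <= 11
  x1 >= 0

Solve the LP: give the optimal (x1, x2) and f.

x1 = 11/5, x2 = 0, maximum f = 88/5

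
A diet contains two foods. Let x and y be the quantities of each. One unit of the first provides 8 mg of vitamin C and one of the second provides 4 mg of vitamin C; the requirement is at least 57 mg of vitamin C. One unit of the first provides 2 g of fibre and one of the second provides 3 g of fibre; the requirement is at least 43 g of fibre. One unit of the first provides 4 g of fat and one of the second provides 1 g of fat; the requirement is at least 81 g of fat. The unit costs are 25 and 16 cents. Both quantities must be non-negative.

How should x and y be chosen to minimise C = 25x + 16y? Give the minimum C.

x = 20, y = 1, minimum C = 516

The feasible region is unbounded (it extends along (0, 1), (1, 0)), but C strictly increases along every unbounded feasible direction, so there is no improving ray and the minimum is attained at a vertex.

At the optimal vertex, 2x + 3y = 43 and 4x + y = 81.
Solving simultaneously gives x = 20, y = 1.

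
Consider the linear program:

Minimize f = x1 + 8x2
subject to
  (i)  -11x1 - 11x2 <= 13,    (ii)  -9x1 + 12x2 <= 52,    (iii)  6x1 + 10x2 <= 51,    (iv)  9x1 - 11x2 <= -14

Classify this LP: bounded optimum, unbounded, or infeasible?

Corner points and f = x1 + 8x2:
  (-104/33, 65/33) → f = 416/33
  (-27/20, 37/220) → f = -1/220
  (46/81, 257/54) → f = 3130/81
  (421/156, 181/52) → f = 4765/156
The feasible region has finitely many vertices and no improving ray; the minimum is -1/220 at (-27/20, 37/220).

bounded optimum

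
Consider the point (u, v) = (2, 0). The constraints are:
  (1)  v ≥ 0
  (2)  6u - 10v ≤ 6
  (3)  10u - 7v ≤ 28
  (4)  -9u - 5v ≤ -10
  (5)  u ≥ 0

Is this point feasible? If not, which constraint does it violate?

Constraint (2): 6u - 10v = 12, which is not ≤ 6. All other constraints are satisfied.

not feasible — violates (2)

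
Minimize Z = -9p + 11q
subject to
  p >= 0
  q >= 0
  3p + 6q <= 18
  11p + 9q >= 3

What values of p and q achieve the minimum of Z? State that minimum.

p = 6, q = 0, minimum Z = -54

Feasible corners and Z = -9p + 11q:
  (0, 3) → Z = 33
  (0, 1/3) → Z = 11/3
  (6, 0) → Z = -54
  (3/11, 0) → Z = -27/11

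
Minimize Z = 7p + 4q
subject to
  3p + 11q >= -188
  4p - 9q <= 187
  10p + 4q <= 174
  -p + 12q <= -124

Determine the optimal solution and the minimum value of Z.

p = -892/47, q = -560/47, minimum Z = -8484/47

At the optimal vertex, 3p + 11q = -188 and -p + 12q = -124.
Solving simultaneously gives p = -892/47, q = -560/47.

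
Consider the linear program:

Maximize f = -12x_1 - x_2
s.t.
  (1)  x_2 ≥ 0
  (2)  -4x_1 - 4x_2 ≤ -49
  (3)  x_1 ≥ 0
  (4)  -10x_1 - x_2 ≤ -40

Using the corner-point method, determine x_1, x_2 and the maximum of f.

Corner points and f = -12x_1 - x_2:
  (49/4, 0) → f = -147
  (37/12, 55/6) → f = -277/6
  (0, 40) → f = -40
The feasible region is unbounded (it extends along (0, 1), (1, 0)), but f strictly decreases along every unbounded feasible direction, so there is no improving ray and the maximum is attained at a vertex.

At the optimal vertex, x_1 = 0 and -10x_1 - x_2 = -40.
Solving simultaneously gives x_1 = 0, x_2 = 40.

x_1 = 0, x_2 = 40, maximum f = -40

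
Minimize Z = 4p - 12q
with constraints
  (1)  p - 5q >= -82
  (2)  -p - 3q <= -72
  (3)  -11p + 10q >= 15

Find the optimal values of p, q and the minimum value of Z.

Feasible corners and Z = 4p - 12q:
  (57/4, 77/4) → Z = -174
  (149/9, 887/45) → Z = -7664/45
  (675/43, 807/43) → Z = -6984/43

p = 57/4, q = 77/4, minimum Z = -174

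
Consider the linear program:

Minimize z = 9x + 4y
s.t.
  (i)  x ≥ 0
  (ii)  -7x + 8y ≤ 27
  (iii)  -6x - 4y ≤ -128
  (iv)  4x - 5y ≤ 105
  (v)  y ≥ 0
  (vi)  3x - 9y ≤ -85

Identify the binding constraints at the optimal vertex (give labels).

(ii) and (iii)

Extreme points and z = 9x + 4y:
  (229/19, 529/38) → z = 3119/19
  (406/33, 149/11) → z = 1814/11
  (1370/21, 655/21) → z = 14950/21
The feasible region is unbounded (it extends along (8, 7), (5, 4)), but z strictly increases along every unbounded feasible direction, so there is no improving ray and the minimum is attained at a vertex.

The minimum is at (229/19, 529/38). Substituting into each constraint, equality holds for (ii) and (iii); the remaining constraints have slack.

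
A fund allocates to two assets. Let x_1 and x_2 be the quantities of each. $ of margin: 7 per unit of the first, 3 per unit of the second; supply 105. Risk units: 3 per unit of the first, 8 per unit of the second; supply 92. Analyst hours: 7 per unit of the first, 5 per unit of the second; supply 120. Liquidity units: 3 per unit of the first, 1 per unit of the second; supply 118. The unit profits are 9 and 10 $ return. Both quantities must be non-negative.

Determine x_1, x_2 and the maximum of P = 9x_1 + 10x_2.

x_1 = 12, x_2 = 7, maximum P = 178

Extreme points and P = 9x_1 + 10x_2:
  (0, 0) → P = 0
  (0, 23/2) → P = 115
  (15, 0) → P = 135
  (12, 7) → P = 178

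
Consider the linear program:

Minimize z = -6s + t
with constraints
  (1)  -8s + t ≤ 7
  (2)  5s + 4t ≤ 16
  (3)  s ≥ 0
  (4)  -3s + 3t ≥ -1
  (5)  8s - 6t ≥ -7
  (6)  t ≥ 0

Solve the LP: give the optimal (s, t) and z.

Vertices and z = -6s + t:
  (52/27, 43/27) → z = -269/27
  (34/31, 163/62) → z = -245/62
  (0, 7/6) → z = 7/6
  (0, 0) → z = 0
  (1/3, 0) → z = -2

s = 52/27, t = 43/27, minimum z = -269/27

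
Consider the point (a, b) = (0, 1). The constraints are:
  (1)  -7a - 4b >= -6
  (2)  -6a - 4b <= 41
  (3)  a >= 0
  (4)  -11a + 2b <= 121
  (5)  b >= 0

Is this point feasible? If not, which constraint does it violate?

feasible

(1): -4 ≥ -6 ✓
(2): -4 ≤ 41 ✓
(3): 0 ≥ 0 ✓
(4): 2 ≤ 121 ✓
(5): 1 ≥ 0 ✓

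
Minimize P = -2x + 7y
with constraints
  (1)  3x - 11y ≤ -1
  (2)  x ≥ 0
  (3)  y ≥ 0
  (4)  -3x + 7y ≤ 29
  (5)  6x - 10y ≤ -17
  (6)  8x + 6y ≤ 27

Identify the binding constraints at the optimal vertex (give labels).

Vertices and P = -2x + 7y:
  (0, 29/7) → P = 29
  (0, 17/10) → P = 119/10
  (15/74, 313/74) → P = 2161/74
  (42/29, 149/58) → P = 875/58

The minimum is at (0, 17/10). Substituting into each constraint, equality holds for (2) and (5); the remaining constraints have slack.

(2) and (5)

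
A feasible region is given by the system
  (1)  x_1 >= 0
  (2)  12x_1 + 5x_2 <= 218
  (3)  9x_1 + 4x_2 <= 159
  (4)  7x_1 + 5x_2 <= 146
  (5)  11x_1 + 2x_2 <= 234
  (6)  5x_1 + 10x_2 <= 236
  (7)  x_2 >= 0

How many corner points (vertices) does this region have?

5

Pairwise boundary intersections that survive every other constraint:
  (0, 118/5)
  (0, 0)
  (211/17, 201/17)
  (53/3, 0)
  (56/9, 922/45)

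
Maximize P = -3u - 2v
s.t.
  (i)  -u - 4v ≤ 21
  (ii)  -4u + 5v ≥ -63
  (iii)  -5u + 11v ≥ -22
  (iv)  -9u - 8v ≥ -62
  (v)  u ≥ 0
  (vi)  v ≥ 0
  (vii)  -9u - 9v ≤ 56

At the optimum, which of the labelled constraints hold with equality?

(v) and (vi)

Vertices and P = -3u - 2v:
  (858/139, 112/139) → P = -2798/139
  (22/5, 0) → P = -66/5
  (0, 31/4) → P = -31/2
  (0, 0) → P = 0

The maximum is at (0, 0). Substituting into each constraint, equality holds for (v) and (vi); the remaining constraints have slack.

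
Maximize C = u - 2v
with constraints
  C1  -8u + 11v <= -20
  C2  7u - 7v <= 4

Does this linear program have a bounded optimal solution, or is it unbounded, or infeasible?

unbounded

From the feasible point (-32/7, -36/7), moving in the direction (-11, -8) keeps every constraint satisfied while C increases without bound.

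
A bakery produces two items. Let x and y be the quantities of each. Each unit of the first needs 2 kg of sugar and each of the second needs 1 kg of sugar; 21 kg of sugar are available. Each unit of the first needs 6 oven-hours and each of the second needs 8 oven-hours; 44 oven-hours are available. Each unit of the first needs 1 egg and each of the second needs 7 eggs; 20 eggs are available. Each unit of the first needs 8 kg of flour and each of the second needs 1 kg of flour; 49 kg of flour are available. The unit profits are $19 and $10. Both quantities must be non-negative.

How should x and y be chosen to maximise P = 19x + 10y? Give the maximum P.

Corner points and P = 19x + 10y:
  (0, 0) → P = 0
  (0, 20/7) → P = 200/7
  (49/8, 0) → P = 931/8
  (74/17, 38/17) → P = 1786/17
  (6, 1) → P = 124

At the optimal vertex, 6x + 8y = 44 and 8x + y = 49.
Solving simultaneously gives x = 6, y = 1.

x = 6, y = 1, maximum P = 124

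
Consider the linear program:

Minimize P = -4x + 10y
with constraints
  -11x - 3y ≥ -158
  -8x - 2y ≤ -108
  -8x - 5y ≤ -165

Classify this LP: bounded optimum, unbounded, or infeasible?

bounded optimum

Extreme points and P = -4x + 10y:
  (4, 38) → P = 364
  (295/31, 551/31) → P = 4330/31
  (35/4, 19) → P = 155
The feasible region has finitely many vertices and no improving ray; the minimum is 4330/31 at (295/31, 551/31).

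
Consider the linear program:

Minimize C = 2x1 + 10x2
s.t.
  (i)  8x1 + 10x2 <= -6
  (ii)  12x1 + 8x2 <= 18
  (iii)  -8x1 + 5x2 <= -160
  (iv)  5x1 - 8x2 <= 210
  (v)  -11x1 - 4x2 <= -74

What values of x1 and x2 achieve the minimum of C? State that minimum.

Extreme points and C = 2x1 + 10x2:
  (228/17, -1215/68) → C = -5163/34
  (13, -69/4) → C = -293/2
  (358/27, -485/27) → C = -1378/9

x1 = 358/27, x2 = -485/27, minimum C = -1378/9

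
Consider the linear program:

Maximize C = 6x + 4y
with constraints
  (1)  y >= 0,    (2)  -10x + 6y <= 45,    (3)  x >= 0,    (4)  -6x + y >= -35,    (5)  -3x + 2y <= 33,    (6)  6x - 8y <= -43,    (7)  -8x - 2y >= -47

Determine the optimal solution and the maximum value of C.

x = 48/17, y = 415/34, maximum C = 1118/17

Extreme points and C = 6x + 4y:
  (0, 15/2) → C = 30
  (48/17, 415/34) → C = 1118/17
  (0, 43/8) → C = 43/2
  (145/38, 313/38) → C = 1061/19

The binding constraints are -10x + 6y = 45 and -8x - 2y = -47.
Solving simultaneously gives x = 48/17, y = 415/34.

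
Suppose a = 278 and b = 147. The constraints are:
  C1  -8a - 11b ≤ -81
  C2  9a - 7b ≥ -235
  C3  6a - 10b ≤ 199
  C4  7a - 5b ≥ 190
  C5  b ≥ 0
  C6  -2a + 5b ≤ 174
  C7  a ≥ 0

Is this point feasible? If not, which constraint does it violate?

not feasible — violates C6

Constraint C6: -2a + 5b = 179, which is not ≤ 174. All other constraints are satisfied.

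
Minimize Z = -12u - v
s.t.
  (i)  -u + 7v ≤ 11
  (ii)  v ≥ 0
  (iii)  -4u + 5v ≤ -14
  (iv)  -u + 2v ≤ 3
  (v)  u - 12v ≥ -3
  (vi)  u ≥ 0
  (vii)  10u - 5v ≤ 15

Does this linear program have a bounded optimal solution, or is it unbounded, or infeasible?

The boundaries v = 0 and -4u + 5v = -14 meet at (7/2, 0), but that point violates 10u - 5v ≤ 15. Every candidate vertex is excluded by some other constraint, so the feasible region is empty.

infeasible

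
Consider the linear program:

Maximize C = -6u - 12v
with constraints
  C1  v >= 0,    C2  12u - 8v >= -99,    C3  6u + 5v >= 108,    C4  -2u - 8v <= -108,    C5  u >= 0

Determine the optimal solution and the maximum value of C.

u = 162/19, v = 216/19, maximum C = -3564/19

Corner points and C = -6u - 12v:
  (54, 0) → C = -324
  (41/12, 35/2) → C = -461/2
  (162/19, 216/19) → C = -3564/19
The feasible region is unbounded (it extends along (2, 3), (1, 0)), but C strictly decreases along every unbounded feasible direction, so there is no improving ray and the maximum is attained at a vertex.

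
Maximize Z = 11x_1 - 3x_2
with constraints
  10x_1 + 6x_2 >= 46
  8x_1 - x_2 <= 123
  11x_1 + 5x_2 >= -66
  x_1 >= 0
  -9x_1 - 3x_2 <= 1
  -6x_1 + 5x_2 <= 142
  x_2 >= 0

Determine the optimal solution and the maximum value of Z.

Feasible corners and Z = 11x_1 - 3x_2:
  (0, 23/3) → Z = -23
  (23/5, 0) → Z = 253/5
  (757/34, 937/17) → Z = 2705/34
  (123/8, 0) → Z = 1353/8
  (0, 142/5) → Z = -426/5

x_1 = 123/8, x_2 = 0, maximum Z = 1353/8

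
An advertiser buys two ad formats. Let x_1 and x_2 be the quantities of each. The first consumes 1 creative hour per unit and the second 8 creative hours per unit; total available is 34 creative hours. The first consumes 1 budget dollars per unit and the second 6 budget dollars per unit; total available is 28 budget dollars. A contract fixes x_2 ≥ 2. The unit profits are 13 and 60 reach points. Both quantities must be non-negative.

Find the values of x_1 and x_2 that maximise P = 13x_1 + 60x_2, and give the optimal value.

x_1 = 16, x_2 = 2, maximum P = 328

Feasible corners and P = 13x_1 + 60x_2:
  (0, 17/4) → P = 255
  (0, 2) → P = 120
  (10, 3) → P = 310
  (16, 2) → P = 328

The binding constraints are x_1 + 6x_2 = 28 and x_2 = 2.
Solving simultaneously gives x_1 = 16, x_2 = 2.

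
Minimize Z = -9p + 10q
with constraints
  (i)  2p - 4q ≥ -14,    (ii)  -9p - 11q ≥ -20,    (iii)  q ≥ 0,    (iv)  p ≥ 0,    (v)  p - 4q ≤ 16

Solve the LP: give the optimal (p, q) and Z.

Extreme points and Z = -9p + 10q:
  (20/9, 0) → Z = -20
  (0, 20/11) → Z = 200/11
  (0, 0) → Z = 0

p = 20/9, q = 0, minimum Z = -20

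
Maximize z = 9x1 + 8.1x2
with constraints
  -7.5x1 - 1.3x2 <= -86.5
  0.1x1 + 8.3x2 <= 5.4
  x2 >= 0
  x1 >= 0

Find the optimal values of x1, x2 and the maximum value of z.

Feasible corners and z = 9x1 + 8.1x2:
  (71093/6212, 3185/6212) → z = 1331271/12424
  (173/15, 0) → z = 519/5
  (54, 0) → z = 486

At the optimal vertex, 0.1x1 + 8.3x2 = 5.4 and x2 = 0.
Solving simultaneously gives x1 = 54, x2 = 0.

x1 = 54, x2 = 0, maximum z = 486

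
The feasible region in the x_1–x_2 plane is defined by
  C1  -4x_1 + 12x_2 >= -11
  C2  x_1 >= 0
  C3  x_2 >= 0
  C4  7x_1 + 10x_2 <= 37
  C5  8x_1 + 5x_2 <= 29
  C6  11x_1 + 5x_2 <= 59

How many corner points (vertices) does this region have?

Intersecting each pair of boundary lines and keeping only the points that satisfy every inequality leaves:
  (11/4, 0)
  (403/116, 7/29)
  (0, 0)
  (0, 37/10)
  (7/3, 31/15)

5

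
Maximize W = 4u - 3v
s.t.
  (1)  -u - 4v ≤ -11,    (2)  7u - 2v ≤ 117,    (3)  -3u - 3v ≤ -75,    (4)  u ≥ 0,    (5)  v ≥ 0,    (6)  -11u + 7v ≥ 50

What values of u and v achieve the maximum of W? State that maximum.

Extreme points and W = 4u - 3v:
  (919/27, 1637/27) → W = -1235/27
  (0, 25) → W = -75
  (125/18, 325/18) → W = -475/18
The feasible region is unbounded (it extends along (0, 1), (2, 7)), but W strictly decreases along every unbounded feasible direction, so there is no improving ray and the maximum is attained at a vertex.

The binding constraints are -3u - 3v = -75 and -11u + 7v = 50.
Solving simultaneously gives u = 125/18, v = 325/18.

u = 125/18, v = 325/18, maximum W = -475/18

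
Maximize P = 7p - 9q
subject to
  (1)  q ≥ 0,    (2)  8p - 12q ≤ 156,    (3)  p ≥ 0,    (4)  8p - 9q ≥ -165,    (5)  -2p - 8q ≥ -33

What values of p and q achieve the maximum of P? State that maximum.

Extreme points and P = 7p - 9q:
  (0, 0) → P = 0
  (33/2, 0) → P = 231/2
  (0, 33/8) → P = -297/8

p = 33/2, q = 0, maximum P = 231/2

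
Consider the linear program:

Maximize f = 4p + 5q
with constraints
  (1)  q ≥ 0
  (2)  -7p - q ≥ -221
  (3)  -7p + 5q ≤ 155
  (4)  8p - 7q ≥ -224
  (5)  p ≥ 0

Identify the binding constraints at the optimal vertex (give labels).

Corner points and f = 4p + 5q:
  (221/7, 0) → f = 884/7
  (0, 0) → f = 0
  (441/19, 1112/19) → f = 7324/19
  (35/9, 328/9) → f = 1780/9
  (0, 31) → f = 155

The maximum is at (441/19, 1112/19). Substituting into each constraint, equality holds for (2) and (4); the remaining constraints have slack.

(2) and (4)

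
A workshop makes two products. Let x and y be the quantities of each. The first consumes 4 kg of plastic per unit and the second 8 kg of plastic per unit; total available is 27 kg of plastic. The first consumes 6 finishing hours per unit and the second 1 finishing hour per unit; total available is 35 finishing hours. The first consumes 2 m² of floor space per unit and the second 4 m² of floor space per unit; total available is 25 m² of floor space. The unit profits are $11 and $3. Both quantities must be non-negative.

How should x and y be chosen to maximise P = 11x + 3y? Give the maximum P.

x = 23/4, y = 1/2, maximum P = 259/4

Vertices and P = 11x + 3y:
  (0, 0) → P = 0
  (0, 27/8) → P = 81/8
  (35/6, 0) → P = 385/6
  (23/4, 1/2) → P = 259/4

At the optimal vertex, 4x + 8y = 27 and 6x + y = 35.
Solving simultaneously gives x = 23/4, y = 1/2.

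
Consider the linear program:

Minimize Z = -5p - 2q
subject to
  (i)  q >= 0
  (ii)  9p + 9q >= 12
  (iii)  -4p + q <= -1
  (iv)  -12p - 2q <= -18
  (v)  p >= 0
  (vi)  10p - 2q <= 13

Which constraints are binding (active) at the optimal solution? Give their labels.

(iii) and (vi)

Vertices and Z = -5p - 2q:
  (1, 3) → Z = -11
  (11/2, 21) → Z = -139/2
  (31/22, 6/11) → Z = -179/22

The minimum is at (11/2, 21). Substituting into each constraint, equality holds for (iii) and (vi); the remaining constraints have slack.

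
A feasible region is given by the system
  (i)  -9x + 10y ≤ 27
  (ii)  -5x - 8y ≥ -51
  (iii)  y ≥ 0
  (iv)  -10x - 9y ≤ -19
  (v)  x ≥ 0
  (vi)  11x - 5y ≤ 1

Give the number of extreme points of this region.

4

Of the 15 pairwise boundary intersections, those satisfying every inequality are:
  (0, 27/10)
  (29/13, 306/65)
  (0, 19/9)
  (104/149, 199/149)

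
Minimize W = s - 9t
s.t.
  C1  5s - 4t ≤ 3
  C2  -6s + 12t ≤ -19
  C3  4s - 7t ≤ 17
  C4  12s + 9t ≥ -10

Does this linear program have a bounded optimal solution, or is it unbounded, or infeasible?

infeasible

The boundaries 5s - 4t = 3 and -6s + 12t = -19 meet at (-10/9, -77/36), but that point violates 12s + 9t ≥ -10. Every candidate vertex is excluded by some other constraint, so the feasible region is empty.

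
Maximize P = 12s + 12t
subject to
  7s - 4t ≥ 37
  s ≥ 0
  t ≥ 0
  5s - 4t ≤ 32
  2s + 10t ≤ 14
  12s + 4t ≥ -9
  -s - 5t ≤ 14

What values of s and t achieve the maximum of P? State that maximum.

Vertices and P = 12s + 12t:
  (37/7, 0) → P = 444/7
  (71/13, 4/13) → P = 900/13
  (32/5, 0) → P = 384/5
  (188/29, 3/29) → P = 2292/29

The optimum lies where 5s - 4t = 32 and 2s + 10t = 14.
Solving simultaneously gives s = 188/29, t = 3/29.

s = 188/29, t = 3/29, maximum P = 2292/29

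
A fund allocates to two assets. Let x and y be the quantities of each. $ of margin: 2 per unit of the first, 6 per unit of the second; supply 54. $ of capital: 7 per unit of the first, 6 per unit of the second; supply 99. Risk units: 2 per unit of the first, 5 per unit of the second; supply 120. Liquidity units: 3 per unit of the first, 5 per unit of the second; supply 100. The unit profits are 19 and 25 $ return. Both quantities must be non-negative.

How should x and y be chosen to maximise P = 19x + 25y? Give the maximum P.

At the optimal vertex, 2x + 6y = 54 and 7x + 6y = 99.
Solving simultaneously gives x = 9, y = 6.

x = 9, y = 6, maximum P = 321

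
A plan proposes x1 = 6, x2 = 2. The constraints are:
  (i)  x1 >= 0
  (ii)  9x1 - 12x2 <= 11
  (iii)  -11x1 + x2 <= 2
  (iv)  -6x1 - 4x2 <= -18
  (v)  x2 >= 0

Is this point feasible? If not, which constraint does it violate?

not feasible — violates (ii)

Constraint (ii): 9x1 - 12x2 = 30, which is not ≤ 11. All other constraints are satisfied.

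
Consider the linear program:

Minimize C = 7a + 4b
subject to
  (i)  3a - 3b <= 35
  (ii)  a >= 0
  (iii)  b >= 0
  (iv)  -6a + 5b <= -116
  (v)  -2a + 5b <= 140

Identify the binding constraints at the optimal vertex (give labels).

Vertices and C = 7a + 4b:
  (173/3, 46) → C = 1763/3
  (595/9, 490/9) → C = 6125/9
  (64, 268/5) → C = 3312/5

The minimum is at (173/3, 46). Substituting into each constraint, equality holds for (i) and (iv); the remaining constraints have slack.

(i) and (iv)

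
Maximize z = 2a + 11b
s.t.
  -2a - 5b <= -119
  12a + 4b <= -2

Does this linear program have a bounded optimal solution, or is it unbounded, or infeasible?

From the feasible point (-243/26, 358/13), moving in the direction (-5, 2) keeps every constraint satisfied while z increases without bound.

unbounded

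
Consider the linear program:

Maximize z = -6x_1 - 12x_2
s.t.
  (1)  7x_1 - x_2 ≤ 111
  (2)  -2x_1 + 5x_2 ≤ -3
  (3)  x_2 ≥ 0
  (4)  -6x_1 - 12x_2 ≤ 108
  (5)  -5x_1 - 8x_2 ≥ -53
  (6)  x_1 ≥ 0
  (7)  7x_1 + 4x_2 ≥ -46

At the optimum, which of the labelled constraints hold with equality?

Feasible corners and z = -6x_1 - 12x_2:
  (3/2, 0) → z = -9
  (289/41, 91/41) → z = -2826/41
  (53/5, 0) → z = -318/5

The maximum is at (3/2, 0). Substituting into each constraint, equality holds for (2) and (3); the remaining constraints have slack.

(2) and (3)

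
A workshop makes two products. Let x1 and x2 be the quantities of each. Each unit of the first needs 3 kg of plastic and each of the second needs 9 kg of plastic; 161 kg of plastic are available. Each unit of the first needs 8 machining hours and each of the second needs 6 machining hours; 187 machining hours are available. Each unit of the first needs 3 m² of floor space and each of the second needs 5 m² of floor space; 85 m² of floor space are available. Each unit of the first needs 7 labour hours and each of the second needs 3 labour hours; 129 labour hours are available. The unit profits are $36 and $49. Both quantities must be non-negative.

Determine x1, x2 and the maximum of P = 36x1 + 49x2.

x1 = 15, x2 = 8, maximum P = 932

Vertices and P = 36x1 + 49x2:
  (0, 0) → P = 0
  (0, 17) → P = 833
  (129/7, 0) → P = 4644/7
  (15, 8) → P = 932

The optimum lies where 3x1 + 5x2 = 85 and 7x1 + 3x2 = 129.
Solving simultaneously gives x1 = 15, x2 = 8.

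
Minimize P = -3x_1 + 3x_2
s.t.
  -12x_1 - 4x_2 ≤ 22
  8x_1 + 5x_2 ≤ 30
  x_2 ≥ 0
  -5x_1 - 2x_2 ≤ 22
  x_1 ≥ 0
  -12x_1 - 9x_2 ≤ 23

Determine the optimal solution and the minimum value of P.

x_1 = 15/4, x_2 = 0, minimum P = -45/4

Extreme points and P = -3x_1 + 3x_2:
  (15/4, 0) → P = -45/4
  (0, 6) → P = 18
  (0, 0) → P = 0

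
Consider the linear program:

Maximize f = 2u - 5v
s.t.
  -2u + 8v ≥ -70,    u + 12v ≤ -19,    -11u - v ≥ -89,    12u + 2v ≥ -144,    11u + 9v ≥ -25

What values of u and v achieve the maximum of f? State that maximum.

u = 391/45, v = -296/45, maximum f = 754/15

The optimum lies where -2u + 8v = -70 and -11u - v = -89.
Solving simultaneously gives u = 391/45, v = -296/45.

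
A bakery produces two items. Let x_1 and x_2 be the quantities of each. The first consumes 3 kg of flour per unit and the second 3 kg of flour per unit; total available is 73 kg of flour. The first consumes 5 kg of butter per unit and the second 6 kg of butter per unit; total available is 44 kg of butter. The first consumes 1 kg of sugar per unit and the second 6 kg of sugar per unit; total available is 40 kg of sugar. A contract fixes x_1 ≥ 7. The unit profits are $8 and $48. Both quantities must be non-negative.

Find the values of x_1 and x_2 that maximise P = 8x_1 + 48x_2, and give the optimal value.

x_1 = 7, x_2 = 3/2, maximum P = 128

Feasible corners and P = 8x_1 + 48x_2:
  (44/5, 0) → P = 352/5
  (7, 0) → P = 56
  (7, 3/2) → P = 128

The optimum lies where 5x_1 + 6x_2 = 44 and x_1 = 7.
Solving simultaneously gives x_1 = 7, x_2 = 3/2.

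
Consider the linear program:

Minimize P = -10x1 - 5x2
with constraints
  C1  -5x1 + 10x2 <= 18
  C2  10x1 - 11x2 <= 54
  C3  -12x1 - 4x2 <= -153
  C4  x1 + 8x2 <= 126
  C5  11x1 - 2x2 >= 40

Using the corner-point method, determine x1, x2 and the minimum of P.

x1 = 82/5, x2 = 10, minimum P = -214

Feasible corners and P = -10x1 - 5x2:
  (82/5, 10) → P = -214
  (729/70, 981/140) → P = -3897/28
  (1899/172, 441/86) → P = -5850/43

At the optimal vertex, -5x1 + 10x2 = 18 and 10x1 - 11x2 = 54.
Solving simultaneously gives x1 = 82/5, x2 = 10.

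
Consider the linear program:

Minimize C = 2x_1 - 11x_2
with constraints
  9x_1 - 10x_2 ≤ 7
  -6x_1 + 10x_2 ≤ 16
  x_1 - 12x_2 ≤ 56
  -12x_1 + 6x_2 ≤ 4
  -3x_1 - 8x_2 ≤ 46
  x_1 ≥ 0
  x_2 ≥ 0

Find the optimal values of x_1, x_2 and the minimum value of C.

x_1 = 23/3, x_2 = 31/5, minimum C = -793/15

Corner points and C = 2x_1 - 11x_2:
  (23/3, 31/5) → C = -793/15
  (7/9, 0) → C = 14/9
  (2/3, 2) → C = -62/3
  (0, 2/3) → C = -22/3
  (0, 0) → C = 0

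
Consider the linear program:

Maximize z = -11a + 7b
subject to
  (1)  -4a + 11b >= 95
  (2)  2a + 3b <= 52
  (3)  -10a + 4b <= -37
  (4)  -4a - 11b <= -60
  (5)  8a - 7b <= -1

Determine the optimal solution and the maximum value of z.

a = 319/38, b = 223/19, maximum z = -387/38

Vertices and z = -11a + 7b:
  (287/34, 199/17) → z = -371/34
  (787/94, 549/47) → z = -971/94
  (319/38, 223/19) → z = -387/38

At the optimal vertex, 2a + 3b = 52 and -10a + 4b = -37.
Solving simultaneously gives a = 319/38, b = 223/19.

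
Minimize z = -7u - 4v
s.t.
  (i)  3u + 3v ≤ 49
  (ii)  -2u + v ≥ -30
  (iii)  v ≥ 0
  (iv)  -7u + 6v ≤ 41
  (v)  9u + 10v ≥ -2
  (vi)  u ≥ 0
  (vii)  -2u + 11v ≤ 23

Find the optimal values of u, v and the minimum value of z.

Vertices and z = -7u - 4v:
  (139/9, 8/9) → z = -335/3
  (470/39, 167/39) → z = -3958/39
  (15, 0) → z = -105
  (0, 0) → z = 0
  (0, 23/11) → z = -92/11

The optimum lies where 3u + 3v = 49 and -2u + v = -30.
Solving simultaneously gives u = 139/9, v = 8/9.

u = 139/9, v = 8/9, minimum z = -335/3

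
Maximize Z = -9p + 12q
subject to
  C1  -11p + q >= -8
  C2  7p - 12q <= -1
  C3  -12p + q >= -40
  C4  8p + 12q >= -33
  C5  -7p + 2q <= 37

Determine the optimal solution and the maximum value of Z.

p = 53/15, q = 463/15, maximum Z = 1693/5

Feasible corners and Z = -9p + 12q:
  (97/125, 67/125) → Z = -69/125
  (53/15, 463/15) → Z = 1693/5
  (-34/15, -223/180) → Z = 83/15
  (-51/10, 13/20) → Z = 537/10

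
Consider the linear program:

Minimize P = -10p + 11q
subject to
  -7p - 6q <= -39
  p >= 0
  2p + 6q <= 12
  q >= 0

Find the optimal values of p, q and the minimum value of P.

p = 6, q = 0, minimum P = -60

Extreme points and P = -10p + 11q:
  (27/5, 1/5) → P = -259/5
  (39/7, 0) → P = -390/7
  (6, 0) → P = -60

The optimum lies where 2p + 6q = 12 and q = 0.
Solving simultaneously gives p = 6, q = 0.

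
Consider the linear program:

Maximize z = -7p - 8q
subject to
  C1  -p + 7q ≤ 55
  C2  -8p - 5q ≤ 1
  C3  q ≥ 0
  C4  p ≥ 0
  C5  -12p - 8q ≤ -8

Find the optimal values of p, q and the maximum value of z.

p = 2/3, q = 0, maximum z = -14/3

Corner points and z = -7p - 8q:
  (0, 55/7) → z = -440/7
  (2/3, 0) → z = -14/3
  (0, 1) → z = -8
The feasible region is unbounded (it extends along (7, 1), (1, 0)), but z strictly decreases along every unbounded feasible direction, so there is no improving ray and the maximum is attained at a vertex.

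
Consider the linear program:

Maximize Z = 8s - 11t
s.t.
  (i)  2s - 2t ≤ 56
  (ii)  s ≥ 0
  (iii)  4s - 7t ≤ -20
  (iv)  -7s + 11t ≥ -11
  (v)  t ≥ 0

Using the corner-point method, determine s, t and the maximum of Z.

s = 297/4, t = 185/4, maximum Z = 341/4

Corner points and Z = 8s - 11t:
  (297/4, 185/4) → Z = 341/4
  (0, 20/7) → Z = -220/7
  (297/5, 184/5) → Z = 352/5
The feasible region is unbounded (it extends along (0, 1), (1, 1)), but Z strictly decreases along every unbounded feasible direction, so there is no improving ray and the maximum is attained at a vertex.

At the optimal vertex, 2s - 2t = 56 and -7s + 11t = -11.
Solving simultaneously gives s = 297/4, t = 185/4.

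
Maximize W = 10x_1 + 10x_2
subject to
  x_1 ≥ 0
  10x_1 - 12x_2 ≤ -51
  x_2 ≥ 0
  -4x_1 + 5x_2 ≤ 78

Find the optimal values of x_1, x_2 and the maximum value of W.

x_1 = 681/2, x_2 = 288, maximum W = 6285

Vertices and W = 10x_1 + 10x_2:
  (0, 17/4) → W = 85/2
  (0, 78/5) → W = 156
  (681/2, 288) → W = 6285

The optimum lies where 10x_1 - 12x_2 = -51 and -4x_1 + 5x_2 = 78.
Solving simultaneously gives x_1 = 681/2, x_2 = 288.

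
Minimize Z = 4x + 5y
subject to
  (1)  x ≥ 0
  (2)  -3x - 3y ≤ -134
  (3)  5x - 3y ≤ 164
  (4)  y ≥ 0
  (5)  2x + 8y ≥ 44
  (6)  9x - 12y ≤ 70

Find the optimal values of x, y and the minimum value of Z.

x = 202/7, y = 332/21, minimum Z = 4084/21

Extreme points and Z = 4x + 5y:
  (0, 134/3) → Z = 670/3
  (202/7, 332/21) → Z = 4084/21
  (586/11, 1126/33) → Z = 12662/33
The feasible region is unbounded (it extends along (0, 1), (3, 5)), but Z strictly increases along every unbounded feasible direction, so there is no improving ray and the minimum is attained at a vertex.

The optimum lies where -3x - 3y = -134 and 9x - 12y = 70.
Solving simultaneously gives x = 202/7, y = 332/21.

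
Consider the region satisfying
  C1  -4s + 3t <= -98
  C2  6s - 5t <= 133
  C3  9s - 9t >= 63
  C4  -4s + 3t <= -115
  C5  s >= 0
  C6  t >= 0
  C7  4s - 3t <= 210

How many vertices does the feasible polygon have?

Pairwise boundary intersections that survive every other constraint:
  (98, 91)
  (88, 79)
  (94, 87)

3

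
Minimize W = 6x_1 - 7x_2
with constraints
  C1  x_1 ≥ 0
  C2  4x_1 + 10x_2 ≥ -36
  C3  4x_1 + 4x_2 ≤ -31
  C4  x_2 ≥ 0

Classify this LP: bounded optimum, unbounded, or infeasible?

The boundaries x_1 = 0 and x_2 = 0 meet at (0, 0), but that point violates 4x_1 + 4x_2 ≤ -31. Every candidate vertex is excluded by some other constraint, so the feasible region is empty.

infeasible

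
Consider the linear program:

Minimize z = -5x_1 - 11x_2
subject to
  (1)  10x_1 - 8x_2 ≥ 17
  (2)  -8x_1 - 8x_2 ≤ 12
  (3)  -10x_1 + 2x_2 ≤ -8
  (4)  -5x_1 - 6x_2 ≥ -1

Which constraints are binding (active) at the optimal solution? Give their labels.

(1) and (4)

Extreme points and z = -5x_1 - 11x_2:
  (1/2, -3/2) → z = 14
  (11/10, -3/4) → z = 11/4
  (5/12, -23/12) → z = 19
The feasible region is unbounded (it extends along (6, -5), (1, -1)), but z strictly increases along every unbounded feasible direction, so there is no improving ray and the minimum is attained at a vertex.

The minimum is at (11/10, -3/4). Substituting into each constraint, equality holds for (1) and (4); the remaining constraints have slack.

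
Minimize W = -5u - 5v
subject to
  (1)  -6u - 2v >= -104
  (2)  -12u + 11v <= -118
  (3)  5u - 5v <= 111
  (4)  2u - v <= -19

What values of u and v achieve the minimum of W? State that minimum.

At the optimal vertex, -12u + 11v = -118 and 2u - v = -19.
Solving simultaneously gives u = -327/10, v = -232/5.

u = -327/10, v = -232/5, minimum W = 791/2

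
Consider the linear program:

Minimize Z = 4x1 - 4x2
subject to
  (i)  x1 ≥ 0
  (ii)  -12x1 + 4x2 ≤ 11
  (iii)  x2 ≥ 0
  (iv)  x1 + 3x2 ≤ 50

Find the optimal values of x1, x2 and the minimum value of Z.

Vertices and Z = 4x1 - 4x2:
  (0, 11/4) → Z = -11
  (0, 0) → Z = 0
  (167/40, 611/40) → Z = -222/5
  (50, 0) → Z = 200

At the optimal vertex, -12x1 + 4x2 = 11 and x1 + 3x2 = 50.
Solving simultaneously gives x1 = 167/40, x2 = 611/40.

x1 = 167/40, x2 = 611/40, minimum Z = -222/5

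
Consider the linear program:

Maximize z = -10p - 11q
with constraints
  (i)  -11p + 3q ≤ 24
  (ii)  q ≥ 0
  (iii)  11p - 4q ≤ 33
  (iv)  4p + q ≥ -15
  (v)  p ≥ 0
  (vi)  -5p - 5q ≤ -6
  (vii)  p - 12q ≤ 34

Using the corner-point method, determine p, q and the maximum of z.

p = 6/5, q = 0, maximum z = -12

Feasible corners and z = -10p - 11q:
  (0, 8) → z = -88
  (3, 0) → z = -30
  (6/5, 0) → z = -12
  (0, 6/5) → z = -66/5
The feasible region is unbounded (it extends along (4, 11), (3, 11)), but z strictly decreases along every unbounded feasible direction, so there is no improving ray and the maximum is attained at a vertex.

At the optimal vertex, q = 0 and -5p - 5q = -6.
Solving simultaneously gives p = 6/5, q = 0.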